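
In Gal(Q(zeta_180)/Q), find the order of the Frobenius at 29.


The Frobenius at p in Gal(Q(zeta_n)/Q) = (Z/nZ)* is the class of p, so its order is ord_180(29), the smallest k >= 1 with 29^k = 1 mod 180.
n = 180 = 2^2 * 3^2 * 5, phi(180) = 48; the order divides phi(n).
Divisors of 48: 1, 2, 3, 4, 6, 8, 12, 16, 24, 48
Repeated squaring mod 180: 29^1 = 29, 29^2 = 121, 29^4 = 61, 29^8 = 121, 29^16 = 61, 29^32 = 121
Test divisors in increasing order:
  k=1: 29^1 = 29 mod 180
  k=2: 29^2 = 121 mod 180
  k=3: 29^3 = 121 * 29 = 89 mod 180
  k=4: 29^4 = 61 mod 180
  k=6: 29^6 = 61 * 121 = 1 mod 180  <- first divisor giving 1
Order = 6

6


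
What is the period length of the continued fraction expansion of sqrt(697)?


Run the CF algorithm for sqrt(697).
a_0 = floor(sqrt(697)) = 26; set m_0=0, q_0=1.
Recurrence: m' = q*a - m,  q' = (d - m'^2)/q,  a' = floor((a_0 + m')/q').
  step 1: m=26, q=21, a=2
  step 2: m=16, q=21, a=2
  step 3: m=26, q=1, a=52
a_3 = 2*a_0 = 52, so the period closes here.
sqrt(697) = [26; 2, 2, 52]
Period length = 3

3


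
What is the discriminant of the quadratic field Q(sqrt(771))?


For K = Q(sqrt(d)) with d squarefree: disc(K) = d if d = 1 mod 4, and disc(K) = 4d if d = 2 or 3 mod 4.
Here d = 771, and d mod 4 = 3.
d = 3 mod 4, not 1 (O_K = Z[sqrt(d)]), so disc(K) = 4d = 4 * (771) = 3084

3084


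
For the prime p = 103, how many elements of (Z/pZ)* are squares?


For prime p, the number of non-zero quadratic residues is (p-1)/2.
= (103-1)/2
= 51

51


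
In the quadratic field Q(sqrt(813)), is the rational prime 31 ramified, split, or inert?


K = Q(sqrt(813)). Since d mod 4 = 1, disc(K) = 813.
Check p | disc: 813 mod 31 = 7.
p does not divide disc. Compute Legendre symbol (d/p):
7^((31-1)/2) mod 31 = 1
(d/p) = 1, so p splits: (p) = P*P' with e=1, f=1, g=2.
Therefore p is split.

split


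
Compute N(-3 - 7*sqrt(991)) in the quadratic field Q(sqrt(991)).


N(a + b*sqrt(d)) = a^2 - d*b^2
= (-3)^2 - (991)*(-7)^2
= 9 - 48559
= -48550

-48550


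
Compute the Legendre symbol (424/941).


p = 941 is prime, so compute (424/941) with the reciprocity algorithm (Jacobi-symbol steps: pull out 2s via (2/n), flip via reciprocity, reduce):
  pull out 2: (2/941) = -1  (since 941 mod 8 = 5)
  pull out 2: (2/941) = -1  (since 941 mod 8 = 5)
  pull out 2: (2/941) = -1  (since 941 mod 8 = 5)
  reciprocity: (53/941) -> +(941/53)
  reduce: (40/53)
  pull out 2: (2/53) = -1  (since 53 mod 8 = 5)
  pull out 2: (2/53) = -1  (since 53 mod 8 = 5)
  pull out 2: (2/53) = -1  (since 53 mod 8 = 5)
  reciprocity: (5/53) -> +(53/5)
  reduce: (3/5)
  reciprocity: (3/5) -> +(5/3)
  reduce: (2/3)
  pull out 2: (2/3) = -1  (since 3 mod 8 = 3)
  (1/3) = 1
Product of signs = -1
(424/941) = -1

-1


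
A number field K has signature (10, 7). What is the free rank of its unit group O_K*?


By Dirichlet's unit theorem:
rank = r1 + r2 - 1
= 10 + 7 - 1
= 16

16


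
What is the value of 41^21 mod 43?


p = 43 is prime and the exponent is (p-1)/2 = 21, so by Euler's criterion 41^21 = (41/43) = +1 or -1 mod 43.
Compute by square-and-multiply:
  21 = 16 + 4 + 1 (binary 10101)
  Repeated squaring mod 43: 41^1 = 41, 41^2 = 4, 41^4 = 16, 41^8 = 41, 41^16 = 4
  41^21 = 41^16 * 41^4 * 41^1 = 4 * 16 * 41 mod 43
    4 * 16 = 64 = 21 mod 43
    21 * 41 = 861 = 1 mod 43
  41^21 = 1 mod 43
Result 1: 41 is a quadratic residue mod 43.
41^21 mod 43 = 1

1


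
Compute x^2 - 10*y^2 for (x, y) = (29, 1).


x^2 - d*y^2
= 29^2 - 10*1^2
= 841 - 10
= 831

831


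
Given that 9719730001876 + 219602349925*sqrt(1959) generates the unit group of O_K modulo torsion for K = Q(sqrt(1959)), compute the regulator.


epsilon = 9719730001876 + 219602349925*sqrt(1959)
= 1.9439e+13
R = ln(1.9439e+13)
= 30.5983

30.5983


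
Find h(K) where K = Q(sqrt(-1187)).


K = Q(sqrt(-1187)). d mod 4 = 1, so D = disc(K) = d = -1187
h(K) equals the number of primitive reduced positive-definite forms (a, b, c) = a*x^2 + b*x*y + c*y^2 with b^2 - 4ac = D,
where reduced means |b| <= a <= c, with b >= 0 whenever |b| = a or a = c, and primitive means gcd(a, b, c) = 1.
Reduced forces 3a^2 <= |D| = 1187, so 1 <= a <= 19; b must have the parity of D, and c = (b^2 - D)/(4a) must be an integer >= a.
Enumerate a = 1..19, b in [-a, a]:
  a=1: (1, 1, 297)  [1]
  a=2: none
  a=3: (3, -1, 99), (3, 1, 99)  [2]
  a=4..8: none
  a=9: (9, -1, 33), (9, 1, 33)  [2]
  a=10: none
  a=11: (11, -1, 27), (11, 1, 27)  [2]
  a=12: none
  a=13: (13, -3, 23), (13, 3, 23)  [2]
  a=14..19: none
Total reduced forms: 1 + 2 + 2 + 2 + 2 = 9
h = 9

9


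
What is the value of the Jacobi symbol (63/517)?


Compute (63/517) via quadratic reciprocity:
  reciprocity: (63/517) -> +(517/63)
  reduce: (13/63)
  reciprocity: (13/63) -> +(63/13)
  reduce: (11/13)
  reciprocity: (11/13) -> +(13/11)
  reduce: (2/11)
  pull out 2: (2/11) = -1  (since 11 mod 8 = 3)
  (1/11) = 1
Product of signs = -1

-1


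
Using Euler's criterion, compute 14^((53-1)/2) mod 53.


p = 53 is prime and the exponent is (p-1)/2 = 26, so by Euler's criterion 14^26 = (14/53) = +1 or -1 mod 53.
Compute by square-and-multiply:
  26 = 16 + 8 + 2 (binary 11010)
  Repeated squaring mod 53: 14^1 = 14, 14^2 = 37, 14^4 = 44, 14^8 = 28, 14^16 = 42
  14^26 = 14^16 * 14^8 * 14^2 = 42 * 28 * 37 mod 53
    42 * 28 = 1176 = 10 mod 53
    10 * 37 = 370 = 52 mod 53
  14^26 = 52 mod 53
Result 52 = p - 1 = -1 mod 53: 14 is a quadratic non-residue mod 53. As a residue in [0, p-1] the value is 52.
14^26 mod 53 = 52

52


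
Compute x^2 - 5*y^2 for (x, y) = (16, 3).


x^2 - d*y^2
= 16^2 - 5*3^2
= 256 - 45
= 211

211


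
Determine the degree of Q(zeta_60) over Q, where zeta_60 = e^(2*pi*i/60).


The degree equals Euler's totient phi(60).
60 = 2^2 * 3 * 5
phi(60) = 16

16


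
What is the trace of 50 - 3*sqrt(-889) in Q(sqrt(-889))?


Tr(a + b*sqrt(d)) = (a + b*sqrt(d)) + (a - b*sqrt(d)) = 2a
= 2 * (50)
= 100

100


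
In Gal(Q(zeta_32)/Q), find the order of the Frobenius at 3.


The Frobenius at p in Gal(Q(zeta_n)/Q) = (Z/nZ)* is the class of p, so its order is ord_32(3), the smallest k >= 1 with 3^k = 1 mod 32.
n = 32 = 2^5, phi(32) = 16; the order divides phi(n).
Divisors of 16: 1, 2, 4, 8, 16
Repeated squaring mod 32: 3^1 = 3, 3^2 = 9, 3^4 = 17, 3^8 = 1, 3^16 = 1
Test divisors in increasing order:
  k=1: 3^1 = 3 mod 32
  k=2: 3^2 = 9 mod 32
  k=4: 3^4 = 17 mod 32
  k=8: 3^8 = 1 mod 32  <- first divisor giving 1
Order = 8

8


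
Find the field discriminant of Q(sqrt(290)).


For K = Q(sqrt(d)) with d squarefree: disc(K) = d if d = 1 mod 4, and disc(K) = 4d if d = 2 or 3 mod 4.
Here d = 290, and d mod 4 = 2.
d = 2 mod 4, not 1 (O_K = Z[sqrt(d)]), so disc(K) = 4d = 4 * (290) = 1160

1160


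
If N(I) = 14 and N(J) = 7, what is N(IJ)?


N(IJ) = N(I) * N(J)
= 14 * 7
= 98

98


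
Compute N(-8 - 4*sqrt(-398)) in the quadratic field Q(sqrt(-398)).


N(a + b*sqrt(d)) = a^2 - d*b^2
= (-8)^2 - (-398)*(-4)^2
= 64 + 6368
= 6432

6432


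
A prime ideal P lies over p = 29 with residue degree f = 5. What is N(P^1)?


N(P^a) = p^(a*f)
= 29^(1*5)
= 29^5
= 20511149

20511149


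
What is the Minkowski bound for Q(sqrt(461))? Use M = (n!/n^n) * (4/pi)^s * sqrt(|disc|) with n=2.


d = 461, d mod 4 = 1, so disc(K) = d = 461; |disc(K)| = 461
Real quadratic field, so n = 2, s = r2 = 0, r1 = 2
M = (n!/n^n) * (4/pi)^s * sqrt(|disc(K)|) = (2!/2^2) * (4/pi)^0 * sqrt(461)
= 0.5 * 1.000000 * 21.470911
= 10.7355

10.7355


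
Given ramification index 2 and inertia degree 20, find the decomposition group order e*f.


|D_P| = e * f
= 2 * 20
= 40

40


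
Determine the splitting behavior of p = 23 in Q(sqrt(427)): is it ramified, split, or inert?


K = Q(sqrt(427)). Since d mod 4 = 3, disc(K) = 1708.
Check p | disc: 1708 mod 23 = 6.
p does not divide disc. Compute Legendre symbol (d/p):
13^((23-1)/2) mod 23 = 1
(d/p) = 1, so p splits: (p) = P*P' with e=1, f=1, g=2.
Therefore p is split.

split


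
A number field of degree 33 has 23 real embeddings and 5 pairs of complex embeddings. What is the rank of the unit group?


By Dirichlet's unit theorem:
rank = r1 + r2 - 1
= 23 + 5 - 1
= 27

27


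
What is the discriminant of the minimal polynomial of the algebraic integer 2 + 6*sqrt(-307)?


The element 2 + 6*sqrt(-307) has minimal polynomial:
x^2 - 4*x + 11056
Discriminant = (-4)^2 - 4*(11056)
= 16 - 44224
= -44208

-44208


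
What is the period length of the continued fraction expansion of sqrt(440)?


Run the CF algorithm for sqrt(440).
a_0 = floor(sqrt(440)) = 20; set m_0=0, q_0=1.
Recurrence: m' = q*a - m,  q' = (d - m'^2)/q,  a' = floor((a_0 + m')/q').
  step 1: m=20, q=40, a=1
  step 2: m=20, q=1, a=40
a_2 = 2*a_0 = 40, so the period closes here.
sqrt(440) = [20; 1, 40]
Period length = 2

2


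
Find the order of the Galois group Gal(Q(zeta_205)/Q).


|Gal(Q(zeta_205)/Q)| = phi(205)
= 160

160


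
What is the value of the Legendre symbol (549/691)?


p = 691 is prime, so compute (549/691) with the reciprocity algorithm (Jacobi-symbol steps: pull out 2s via (2/n), flip via reciprocity, reduce):
  reciprocity: (549/691) -> +(691/549)
  reduce: (142/549)
  pull out 2: (2/549) = -1  (since 549 mod 8 = 5)
  reciprocity: (71/549) -> +(549/71)
  reduce: (52/71)
  pull out 2: (2/71) = +1  (since 71 mod 8 = 7)
  pull out 2: (2/71) = +1  (since 71 mod 8 = 7)
  reciprocity: (13/71) -> +(71/13)
  reduce: (6/13)
  pull out 2: (2/13) = -1  (since 13 mod 8 = 5)
  reciprocity: (3/13) -> +(13/3)
  reduce: (1/3)
  (1/3) = 1
Product of signs = 1
(549/691) = 1

1


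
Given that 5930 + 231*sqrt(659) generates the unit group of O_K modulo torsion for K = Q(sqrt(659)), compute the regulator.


epsilon = 5930 + 231*sqrt(659)
= 11859.9999
R = ln(11859.9999)
= 9.3809

9.3809


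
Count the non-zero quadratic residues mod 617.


For prime p, the number of non-zero quadratic residues is (p-1)/2.
= (617-1)/2
= 308

308


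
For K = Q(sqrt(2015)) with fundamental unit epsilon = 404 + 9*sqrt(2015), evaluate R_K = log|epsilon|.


epsilon = 404 + 9*sqrt(2015)
= 807.9988
R = ln(807.9988)
= 6.6946

6.6946


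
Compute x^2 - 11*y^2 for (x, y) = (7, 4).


x^2 - d*y^2
= 7^2 - 11*4^2
= 49 - 176
= -127

-127


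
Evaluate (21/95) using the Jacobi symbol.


Compute (21/95) via quadratic reciprocity:
  reciprocity: (21/95) -> +(95/21)
  reduce: (11/21)
  reciprocity: (11/21) -> +(21/11)
  reduce: (10/11)
  pull out 2: (2/11) = -1  (since 11 mod 8 = 3)
  reciprocity: (5/11) -> +(11/5)
  reduce: (1/5)
  (1/5) = 1
Product of signs = -1

-1


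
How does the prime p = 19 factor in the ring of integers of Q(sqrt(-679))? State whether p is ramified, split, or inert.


K = Q(sqrt(-679)). Since d mod 4 = 1, disc(K) = -679.
Check p | disc: -679 mod 19 = 5.
p does not divide disc. Compute Legendre symbol (d/p):
5^((19-1)/2) mod 19 = 1
(d/p) = 1, so p splits: (p) = P*P' with e=1, f=1, g=2.
Therefore p is split.

split


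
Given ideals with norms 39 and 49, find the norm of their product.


N(IJ) = N(I) * N(J)
= 39 * 49
= 1911

1911


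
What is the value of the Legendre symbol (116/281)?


p = 281 is prime, so compute (116/281) with the reciprocity algorithm (Jacobi-symbol steps: pull out 2s via (2/n), flip via reciprocity, reduce):
  pull out 2: (2/281) = +1  (since 281 mod 8 = 1)
  pull out 2: (2/281) = +1  (since 281 mod 8 = 1)
  reciprocity: (29/281) -> +(281/29)
  reduce: (20/29)
  pull out 2: (2/29) = -1  (since 29 mod 8 = 5)
  pull out 2: (2/29) = -1  (since 29 mod 8 = 5)
  reciprocity: (5/29) -> +(29/5)
  reduce: (4/5)
  pull out 2: (2/5) = -1  (since 5 mod 8 = 5)
  pull out 2: (2/5) = -1  (since 5 mod 8 = 5)
  (1/5) = 1
Product of signs = 1
(116/281) = 1

1


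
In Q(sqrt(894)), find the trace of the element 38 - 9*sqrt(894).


Tr(a + b*sqrt(d)) = (a + b*sqrt(d)) + (a - b*sqrt(d)) = 2a
= 2 * (38)
= 76

76


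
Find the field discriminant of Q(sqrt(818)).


For K = Q(sqrt(d)) with d squarefree: disc(K) = d if d = 1 mod 4, and disc(K) = 4d if d = 2 or 3 mod 4.
Here d = 818, and d mod 4 = 2.
d = 2 mod 4, not 1 (O_K = Z[sqrt(d)]), so disc(K) = 4d = 4 * (818) = 3272

3272


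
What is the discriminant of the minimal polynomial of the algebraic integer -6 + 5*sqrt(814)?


The element -6 + 5*sqrt(814) has minimal polynomial:
x^2 + 12*x - 20314
Discriminant = (12)^2 - 4*(-20314)
= 144 + 81256
= 81400

81400


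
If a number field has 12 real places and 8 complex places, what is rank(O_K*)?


By Dirichlet's unit theorem:
rank = r1 + r2 - 1
= 12 + 8 - 1
= 19

19


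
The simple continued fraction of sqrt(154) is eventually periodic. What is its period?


Run the CF algorithm for sqrt(154).
a_0 = floor(sqrt(154)) = 12; set m_0=0, q_0=1.
Recurrence: m' = q*a - m,  q' = (d - m'^2)/q,  a' = floor((a_0 + m')/q').
  step 1: m=12, q=10, a=2
  step 2: m=8, q=9, a=2
  step 3: m=10, q=6, a=3
  step 4: m=8, q=15, a=1
  step 5: m=7, q=7, a=2
  step 6: m=7, q=15, a=1
  step 7: m=8, q=6, a=3
  step 8: m=10, q=9, a=2
  step 9: m=8, q=10, a=2
  step 10: m=12, q=1, a=24
a_10 = 2*a_0 = 24, so the period closes here.
sqrt(154) = [12; 2, 2, 3, 1, 2, 1, 3, 2, 2, 24]
Period length = 10

10


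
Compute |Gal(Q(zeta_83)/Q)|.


|Gal(Q(zeta_83)/Q)| = phi(83)
= 82

82


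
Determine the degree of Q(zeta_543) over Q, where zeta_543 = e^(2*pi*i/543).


The degree equals Euler's totient phi(543).
543 = 3 * 181
phi(543) = 360

360


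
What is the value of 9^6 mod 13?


p = 13 is prime and the exponent is (p-1)/2 = 6, so by Euler's criterion 9^6 = (9/13) = +1 or -1 mod 13.
Compute by square-and-multiply:
  6 = 4 + 2 (binary 110)
  Repeated squaring mod 13: 9^1 = 9, 9^2 = 3, 9^4 = 9
  9^6 = 9^4 * 9^2 = 9 * 3 mod 13
    9 * 3 = 27 = 1 mod 13
  9^6 = 1 mod 13
Result 1: 9 is a quadratic residue mod 13.
9^6 mod 13 = 1

1


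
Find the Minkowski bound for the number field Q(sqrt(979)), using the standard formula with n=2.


d = 979, d mod 4 = 3, so disc(K) = 4d = 3916; |disc(K)| = 3916
Real quadratic field, so n = 2, s = r2 = 0, r1 = 2
M = (n!/n^n) * (4/pi)^s * sqrt(|disc(K)|) = (2!/2^2) * (4/pi)^0 * sqrt(3916)
= 0.5 * 1.000000 * 62.577951
= 31.2890

31.2890


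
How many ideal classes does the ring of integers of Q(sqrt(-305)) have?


K = Q(sqrt(-305)). d mod 4 = 3, so D = disc(K) = 4d = -1220
h(K) equals the number of primitive reduced positive-definite forms (a, b, c) = a*x^2 + b*x*y + c*y^2 with b^2 - 4ac = D,
where reduced means |b| <= a <= c, with b >= 0 whenever |b| = a or a = c, and primitive means gcd(a, b, c) = 1.
Reduced forces 3a^2 <= |D| = 1220, so 1 <= a <= 20; b must have the parity of D, and c = (b^2 - D)/(4a) must be an integer >= a.
Enumerate a = 1..20, b in [-a, a]:
  a=1: (1, 0, 305)  [1]
  a=2: (2, 2, 153)  [1]
  a=3: (3, -2, 102), (3, 2, 102)  [2]
  a=4: none
  a=5: (5, 0, 61)  [1]
  a=6: (6, -2, 51), (6, 2, 51)  [2]
  a=7..8: none
  a=9: (9, -2, 34), (9, 2, 34)  [2]
  a=10: (10, 10, 33)  [1]
  a=11: (11, -10, 30), (11, 10, 30)  [2]
  a=12..14: none
  a=15: (15, -10, 22), (15, 10, 22)  [2]
  a=16: none
  a=17: (17, -2, 18), (17, 2, 18)  [2]
  a=18..20: none
Total reduced forms: 1 + 1 + 2 + 1 + 2 + 2 + 1 + 2 + 2 + 2 = 16
h = 16

16


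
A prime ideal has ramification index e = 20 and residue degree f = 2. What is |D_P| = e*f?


|D_P| = e * f
= 20 * 2
= 40

40


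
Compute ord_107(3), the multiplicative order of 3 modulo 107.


We want ord_107(3), the smallest k >= 1 with 3^k = 1 mod 107.
n = 107 = 107, phi(107) = 106; the order divides phi(n).
Divisors of 106: 1, 2, 53, 106
Repeated squaring mod 107: 3^1 = 3, 3^2 = 9, 3^4 = 81, 3^8 = 34, 3^16 = 86, 3^32 = 13, 3^64 = 62
Test divisors in increasing order:
  k=1: 3^1 = 3 mod 107
  k=2: 3^2 = 9 mod 107
  k=53: 3^53 = 13 * 86 * 81 * 3 = 1 mod 107  <- first divisor giving 1
Order = 53

53


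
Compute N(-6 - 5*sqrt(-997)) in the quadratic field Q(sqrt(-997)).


N(a + b*sqrt(d)) = a^2 - d*b^2
= (-6)^2 - (-997)*(-5)^2
= 36 + 24925
= 24961

24961


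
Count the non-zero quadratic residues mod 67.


For prime p, the number of non-zero quadratic residues is (p-1)/2.
= (67-1)/2
= 33

33


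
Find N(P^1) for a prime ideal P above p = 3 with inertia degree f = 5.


N(P^a) = p^(a*f)
= 3^(1*5)
= 3^5
= 243

243


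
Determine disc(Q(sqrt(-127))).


For K = Q(sqrt(d)) with d squarefree: disc(K) = d if d = 1 mod 4, and disc(K) = 4d if d = 2 or 3 mod 4.
Here d = -127, and d mod 4 = 1.
d = 1 mod 4 (O_K = Z[(1+sqrt(d))/2]), so disc(K) = d = -127

-127


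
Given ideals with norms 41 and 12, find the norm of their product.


N(IJ) = N(I) * N(J)
= 41 * 12
= 492

492


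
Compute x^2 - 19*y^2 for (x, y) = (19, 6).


x^2 - d*y^2
= 19^2 - 19*6^2
= 361 - 684
= -323

-323


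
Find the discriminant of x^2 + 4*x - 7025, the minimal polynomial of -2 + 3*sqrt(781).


The element -2 + 3*sqrt(781) has minimal polynomial:
x^2 + 4*x - 7025
Discriminant = (4)^2 - 4*(-7025)
= 16 + 28100
= 28116

28116


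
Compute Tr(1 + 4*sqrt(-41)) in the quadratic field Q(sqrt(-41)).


Tr(a + b*sqrt(d)) = (a + b*sqrt(d)) + (a - b*sqrt(d)) = 2a
= 2 * (1)
= 2

2


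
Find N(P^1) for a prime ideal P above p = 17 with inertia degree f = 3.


N(P^a) = p^(a*f)
= 17^(1*3)
= 17^3
= 4913

4913


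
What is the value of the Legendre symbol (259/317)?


p = 317 is prime, so compute (259/317) with the reciprocity algorithm (Jacobi-symbol steps: pull out 2s via (2/n), flip via reciprocity, reduce):
  reciprocity: (259/317) -> +(317/259)
  reduce: (58/259)
  pull out 2: (2/259) = -1  (since 259 mod 8 = 3)
  reciprocity: (29/259) -> +(259/29)
  reduce: (27/29)
  reciprocity: (27/29) -> +(29/27)
  reduce: (2/27)
  pull out 2: (2/27) = -1  (since 27 mod 8 = 3)
  (1/27) = 1
Product of signs = 1
(259/317) = 1

1


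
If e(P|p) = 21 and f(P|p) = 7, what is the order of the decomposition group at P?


|D_P| = e * f
= 21 * 7
= 147

147


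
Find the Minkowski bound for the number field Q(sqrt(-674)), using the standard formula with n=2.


d = -674, d mod 4 = 2, so disc(K) = 4d = -2696; |disc(K)| = 2696
Imaginary quadratic field, so n = 2, s = r2 = 1, r1 = 0
M = (n!/n^n) * (4/pi)^s * sqrt(|disc(K)|) = (2!/2^2) * (4/pi)^1 * sqrt(2696)
= 0.5 * 1.273240 * 51.923020
= 33.0552

33.0552


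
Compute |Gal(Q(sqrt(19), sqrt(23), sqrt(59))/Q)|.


The 3 square roots of distinct primes are multiplicatively independent over Q,
so [K:Q] = 2^3 and Gal(K/Q) is isomorphic to (Z/2Z)^3.
|Gal| = 2^3 = 8

8


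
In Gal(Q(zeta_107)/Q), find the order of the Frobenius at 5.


The Frobenius at p in Gal(Q(zeta_n)/Q) = (Z/nZ)* is the class of p, so its order is ord_107(5), the smallest k >= 1 with 5^k = 1 mod 107.
n = 107 = 107, phi(107) = 106; the order divides phi(n).
Divisors of 106: 1, 2, 53, 106
Repeated squaring mod 107: 5^1 = 5, 5^2 = 25, 5^4 = 90, 5^8 = 75, 5^16 = 61, 5^32 = 83, 5^64 = 41
Test divisors in increasing order:
  k=1: 5^1 = 5 mod 107
  k=2: 5^2 = 25 mod 107
  k=53: 5^53 = 83 * 61 * 90 * 5 = 106 mod 107
  k=106: 5^106 = 41 * 83 * 75 * 25 = 1 mod 107  <- first divisor giving 1
Order = 106

106


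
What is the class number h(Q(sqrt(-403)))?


K = Q(sqrt(-403)). d mod 4 = 1, so D = disc(K) = d = -403
h(K) equals the number of primitive reduced positive-definite forms (a, b, c) = a*x^2 + b*x*y + c*y^2 with b^2 - 4ac = D,
where reduced means |b| <= a <= c, with b >= 0 whenever |b| = a or a = c, and primitive means gcd(a, b, c) = 1.
Reduced forces 3a^2 <= |D| = 403, so 1 <= a <= 11; b must have the parity of D, and c = (b^2 - D)/(4a) must be an integer >= a.
Enumerate a = 1..11, b in [-a, a]:
  a=1: (1, 1, 101)  [1]
  a=2..10: none
  a=11: (11, 9, 11)  [1]
Total reduced forms: 1 + 1 = 2
h = 2

2


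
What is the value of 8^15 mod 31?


p = 31 is prime and the exponent is (p-1)/2 = 15, so by Euler's criterion 8^15 = (8/31) = +1 or -1 mod 31.
Compute by square-and-multiply:
  15 = 8 + 4 + 2 + 1 (binary 1111)
  Repeated squaring mod 31: 8^1 = 8, 8^2 = 2, 8^4 = 4, 8^8 = 16
  8^15 = 8^8 * 8^4 * 8^2 * 8^1 = 16 * 4 * 2 * 8 mod 31
    16 * 4 = 64 = 2 mod 31
    2 * 2 = 4 = 4 mod 31
    4 * 8 = 32 = 1 mod 31
  8^15 = 1 mod 31
Result 1: 8 is a quadratic residue mod 31.
8^15 mod 31 = 1

1


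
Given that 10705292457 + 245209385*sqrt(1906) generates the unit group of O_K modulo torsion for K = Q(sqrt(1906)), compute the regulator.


epsilon = 10705292457 + 245209385*sqrt(1906)
= 2.1411e+10
R = ln(2.1411e+10)
= 23.7872

23.7872


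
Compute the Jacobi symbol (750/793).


Compute (750/793) via quadratic reciprocity:
  pull out 2: (2/793) = +1  (since 793 mod 8 = 1)
  reciprocity: (375/793) -> +(793/375)
  reduce: (43/375)
  reciprocity: (43/375) -> -(375/43)
  reduce: (31/43)
  reciprocity: (31/43) -> -(43/31)
  reduce: (12/31)
  pull out 2: (2/31) = +1  (since 31 mod 8 = 7)
  pull out 2: (2/31) = +1  (since 31 mod 8 = 7)
  reciprocity: (3/31) -> -(31/3)
  reduce: (1/3)
  (1/3) = 1
Product of signs = -1

-1


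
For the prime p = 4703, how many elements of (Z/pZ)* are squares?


For prime p, the number of non-zero quadratic residues is (p-1)/2.
= (4703-1)/2
= 2351

2351


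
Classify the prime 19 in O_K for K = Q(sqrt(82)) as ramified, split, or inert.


K = Q(sqrt(82)). Since d mod 4 = 2, disc(K) = 328.
Check p | disc: 328 mod 19 = 5.
p does not divide disc. Compute Legendre symbol (d/p):
6^((19-1)/2) mod 19 = 1
(d/p) = 1, so p splits: (p) = P*P' with e=1, f=1, g=2.
Therefore p is split.

split


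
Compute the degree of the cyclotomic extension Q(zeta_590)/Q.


The degree equals Euler's totient phi(590).
590 = 2 * 5 * 59
phi(590) = 232

232


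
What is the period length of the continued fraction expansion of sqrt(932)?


Run the CF algorithm for sqrt(932).
a_0 = floor(sqrt(932)) = 30; set m_0=0, q_0=1.
Recurrence: m' = q*a - m,  q' = (d - m'^2)/q,  a' = floor((a_0 + m')/q').
  step 1: m=30, q=32, a=1
  step 2: m=2, q=29, a=1
  step 3: m=27, q=7, a=8
  step 4: m=29, q=13, a=4
  step 5: m=23, q=31, a=1
  step 6: m=8, q=28, a=1
  step 7: m=20, q=19, a=2
  step 8: m=18, q=32, a=1
  step 9: m=14, q=23, a=1
  step 10: m=9, q=37, a=1
  step 11: m=28, q=4, a=14
  step 12: m=28, q=37, a=1
  step 13: m=9, q=23, a=1
  step 14: m=14, q=32, a=1
  step 15: m=18, q=19, a=2
  step 16: m=20, q=28, a=1
  step 17: m=8, q=31, a=1
  step 18: m=23, q=13, a=4
  step 19: m=29, q=7, a=8
  step 20: m=27, q=29, a=1
  step 21: m=2, q=32, a=1
  step 22: m=30, q=1, a=60
a_22 = 2*a_0 = 60, so the period closes here.
sqrt(932) = [30; 1, 1, 8, 4, 1, 1, 2, 1, 1, 1, 14, 1, 1, 1, 2, 1, 1, 4, 8, 1, 1, 60]
Period length = 22

22


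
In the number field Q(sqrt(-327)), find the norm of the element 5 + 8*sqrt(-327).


N(a + b*sqrt(d)) = a^2 - d*b^2
= (5)^2 - (-327)*(8)^2
= 25 + 20928
= 20953

20953


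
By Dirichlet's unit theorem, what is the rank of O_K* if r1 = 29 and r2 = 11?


By Dirichlet's unit theorem:
rank = r1 + r2 - 1
= 29 + 11 - 1
= 39

39


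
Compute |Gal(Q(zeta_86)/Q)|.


|Gal(Q(zeta_86)/Q)| = phi(86)
= 42

42


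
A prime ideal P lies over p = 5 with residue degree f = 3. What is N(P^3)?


N(P^a) = p^(a*f)
= 5^(3*3)
= 5^9
= 1953125

1953125


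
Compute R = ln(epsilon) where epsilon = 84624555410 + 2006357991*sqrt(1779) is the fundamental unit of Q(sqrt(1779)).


epsilon = 84624555410 + 2006357991*sqrt(1779)
= 1.6925e+11
R = ln(1.6925e+11)
= 25.8546

25.8546


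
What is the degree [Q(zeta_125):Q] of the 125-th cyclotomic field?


The degree equals Euler's totient phi(125).
125 = 5^3
phi(125) = 100

100


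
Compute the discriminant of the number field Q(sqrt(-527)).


For K = Q(sqrt(d)) with d squarefree: disc(K) = d if d = 1 mod 4, and disc(K) = 4d if d = 2 or 3 mod 4.
Here d = -527, and d mod 4 = 1.
d = 1 mod 4 (O_K = Z[(1+sqrt(d))/2]), so disc(K) = d = -527

-527


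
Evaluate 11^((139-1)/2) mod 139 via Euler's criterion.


p = 139 is prime and the exponent is (p-1)/2 = 69, so by Euler's criterion 11^69 = (11/139) = +1 or -1 mod 139.
Compute by square-and-multiply:
  69 = 64 + 4 + 1 (binary 1000101)
  Repeated squaring mod 139: 11^1 = 11, 11^2 = 121, 11^4 = 46, 11^8 = 31, 11^16 = 127, 11^32 = 5, 11^64 = 25
  11^69 = 11^64 * 11^4 * 11^1 = 25 * 46 * 11 mod 139
    25 * 46 = 1150 = 38 mod 139
    38 * 11 = 418 = 1 mod 139
  11^69 = 1 mod 139
Result 1: 11 is a quadratic residue mod 139.
11^69 mod 139 = 1

1


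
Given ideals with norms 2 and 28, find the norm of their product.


N(IJ) = N(I) * N(J)
= 2 * 28
= 56

56


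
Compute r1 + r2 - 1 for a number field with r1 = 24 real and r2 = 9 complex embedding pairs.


By Dirichlet's unit theorem:
rank = r1 + r2 - 1
= 24 + 9 - 1
= 32

32


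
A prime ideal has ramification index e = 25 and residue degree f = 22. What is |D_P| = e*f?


|D_P| = e * f
= 25 * 22
= 550

550


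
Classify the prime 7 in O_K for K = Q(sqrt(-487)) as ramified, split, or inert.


K = Q(sqrt(-487)). Since d mod 4 = 1, disc(K) = -487.
Check p | disc: -487 mod 7 = 3.
p does not divide disc. Compute Legendre symbol (d/p):
3^((7-1)/2) mod 7 = -1
(d/p) = -1, so p is inert: (p) stays prime with e=1, f=2, g=1.
Therefore p is inert.

inert


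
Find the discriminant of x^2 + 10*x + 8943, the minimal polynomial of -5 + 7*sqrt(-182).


The element -5 + 7*sqrt(-182) has minimal polynomial:
x^2 + 10*x + 8943
Discriminant = (10)^2 - 4*(8943)
= 100 - 35772
= -35672

-35672


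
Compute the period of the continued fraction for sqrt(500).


Run the CF algorithm for sqrt(500).
a_0 = floor(sqrt(500)) = 22; set m_0=0, q_0=1.
Recurrence: m' = q*a - m,  q' = (d - m'^2)/q,  a' = floor((a_0 + m')/q').
  step 1: m=22, q=16, a=2
  step 2: m=10, q=25, a=1
  step 3: m=15, q=11, a=3
  step 4: m=18, q=16, a=2
  step 5: m=14, q=19, a=1
  step 6: m=5, q=25, a=1
  step 7: m=20, q=4, a=10
  step 8: m=20, q=25, a=1
  step 9: m=5, q=19, a=1
  step 10: m=14, q=16, a=2
  step 11: m=18, q=11, a=3
  step 12: m=15, q=25, a=1
  step 13: m=10, q=16, a=2
  step 14: m=22, q=1, a=44
a_14 = 2*a_0 = 44, so the period closes here.
sqrt(500) = [22; 2, 1, 3, 2, 1, 1, 10, 1, 1, 2, 3, 1, 2, 44]
Period length = 14

14


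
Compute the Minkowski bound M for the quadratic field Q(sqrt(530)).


d = 530, d mod 4 = 2, so disc(K) = 4d = 2120; |disc(K)| = 2120
Real quadratic field, so n = 2, s = r2 = 0, r1 = 2
M = (n!/n^n) * (4/pi)^s * sqrt(|disc(K)|) = (2!/2^2) * (4/pi)^0 * sqrt(2120)
= 0.5 * 1.000000 * 46.043458
= 23.0217

23.0217


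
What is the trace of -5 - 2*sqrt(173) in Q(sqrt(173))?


Tr(a + b*sqrt(d)) = (a + b*sqrt(d)) + (a - b*sqrt(d)) = 2a
= 2 * (-5)
= -10

-10


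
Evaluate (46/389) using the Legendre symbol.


p = 389 is prime, so compute (46/389) with the reciprocity algorithm (Jacobi-symbol steps: pull out 2s via (2/n), flip via reciprocity, reduce):
  pull out 2: (2/389) = -1  (since 389 mod 8 = 5)
  reciprocity: (23/389) -> +(389/23)
  reduce: (21/23)
  reciprocity: (21/23) -> +(23/21)
  reduce: (2/21)
  pull out 2: (2/21) = -1  (since 21 mod 8 = 5)
  (1/21) = 1
Product of signs = 1
(46/389) = 1

1


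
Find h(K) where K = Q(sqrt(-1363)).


K = Q(sqrt(-1363)). d mod 4 = 1, so D = disc(K) = d = -1363
h(K) equals the number of primitive reduced positive-definite forms (a, b, c) = a*x^2 + b*x*y + c*y^2 with b^2 - 4ac = D,
where reduced means |b| <= a <= c, with b >= 0 whenever |b| = a or a = c, and primitive means gcd(a, b, c) = 1.
Reduced forces 3a^2 <= |D| = 1363, so 1 <= a <= 21; b must have the parity of D, and c = (b^2 - D)/(4a) must be an integer >= a.
Enumerate a = 1..21, b in [-a, a]:
  a=1: (1, 1, 341)  [1]
  a=2..6: none
  a=7: (7, -3, 49), (7, 3, 49)  [2]
  a=8..10: none
  a=11: (11, -1, 31), (11, 1, 31)  [2]
  a=12..18: none
  a=19: (19, 9, 19)  [1]
  a=20..21: none
Total reduced forms: 1 + 2 + 2 + 1 = 6
h = 6

6


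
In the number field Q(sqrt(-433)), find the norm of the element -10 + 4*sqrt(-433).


N(a + b*sqrt(d)) = a^2 - d*b^2
= (-10)^2 - (-433)*(4)^2
= 100 + 6928
= 7028

7028


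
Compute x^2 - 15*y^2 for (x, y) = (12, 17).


x^2 - d*y^2
= 12^2 - 15*17^2
= 144 - 4335
= -4191

-4191


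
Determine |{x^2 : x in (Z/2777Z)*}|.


For prime p, the number of non-zero quadratic residues is (p-1)/2.
= (2777-1)/2
= 1388

1388


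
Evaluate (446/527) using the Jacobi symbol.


Compute (446/527) via quadratic reciprocity:
  pull out 2: (2/527) = +1  (since 527 mod 8 = 7)
  reciprocity: (223/527) -> -(527/223)
  reduce: (81/223)
  reciprocity: (81/223) -> +(223/81)
  reduce: (61/81)
  reciprocity: (61/81) -> +(81/61)
  reduce: (20/61)
  pull out 2: (2/61) = -1  (since 61 mod 8 = 5)
  pull out 2: (2/61) = -1  (since 61 mod 8 = 5)
  reciprocity: (5/61) -> +(61/5)
  reduce: (1/5)
  (1/5) = 1
Product of signs = -1

-1


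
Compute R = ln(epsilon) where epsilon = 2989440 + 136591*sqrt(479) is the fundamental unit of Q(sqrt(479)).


epsilon = 2989440 + 136591*sqrt(479)
= 5.9789e+06
R = ln(5.9789e+06)
= 15.6037

15.6037


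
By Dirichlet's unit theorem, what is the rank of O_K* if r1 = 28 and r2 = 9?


By Dirichlet's unit theorem:
rank = r1 + r2 - 1
= 28 + 9 - 1
= 36

36


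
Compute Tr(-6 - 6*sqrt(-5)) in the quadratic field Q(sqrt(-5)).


Tr(a + b*sqrt(d)) = (a + b*sqrt(d)) + (a - b*sqrt(d)) = 2a
= 2 * (-6)
= -12

-12


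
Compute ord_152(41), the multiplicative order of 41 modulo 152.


We want ord_152(41), the smallest k >= 1 with 41^k = 1 mod 152.
n = 152 = 2^3 * 19, phi(152) = 72; the order divides phi(n).
Divisors of 72: 1, 2, 3, 4, 6, 8, 9, 12, 18, 24, 36, 72
Repeated squaring mod 152: 41^1 = 41, 41^2 = 9, 41^4 = 81, 41^8 = 25, 41^16 = 17, 41^32 = 137, 41^64 = 73
Test divisors in increasing order:
  k=1: 41^1 = 41 mod 152
  k=2: 41^2 = 9 mod 152
  k=3: 41^3 = 9 * 41 = 65 mod 152
  k=4: 41^4 = 81 mod 152
  k=6: 41^6 = 81 * 9 = 121 mod 152
  k=8: 41^8 = 25 mod 152
  k=9: 41^9 = 25 * 41 = 113 mod 152
  k=12: 41^12 = 25 * 81 = 49 mod 152
  k=18: 41^18 = 17 * 9 = 1 mod 152  <- first divisor giving 1
Order = 18

18


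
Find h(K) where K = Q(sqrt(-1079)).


K = Q(sqrt(-1079)). d mod 4 = 1, so D = disc(K) = d = -1079
h(K) equals the number of primitive reduced positive-definite forms (a, b, c) = a*x^2 + b*x*y + c*y^2 with b^2 - 4ac = D,
where reduced means |b| <= a <= c, with b >= 0 whenever |b| = a or a = c, and primitive means gcd(a, b, c) = 1.
Reduced forces 3a^2 <= |D| = 1079, so 1 <= a <= 18; b must have the parity of D, and c = (b^2 - D)/(4a) must be an integer >= a.
Enumerate a = 1..18, b in [-a, a]:
  a=1: (1, 1, 270)  [1]
  a=2: (2, -1, 135), (2, 1, 135)  [2]
  a=3: (3, -1, 90), (3, 1, 90)  [2]
  a=4: (4, -3, 68), (4, 3, 68)  [2]
  a=5: (5, -1, 54), (5, 1, 54)  [2]
  a=6: (6, -5, 46), (6, -1, 45), (6, 1, 45), (6, 5, 46)  [4]
  a=7: none
  a=8: (8, -3, 34), (8, 3, 34)  [2]
  a=9: (9, -1, 30), (9, 1, 30)  [2]
  a=10: (10, -9, 29), (10, -1, 27), (10, 1, 27), (10, 9, 29)  [4]
  a=11: none
  a=12: (12, -11, 25), (12, -5, 23), (12, 5, 23), (12, 11, 25)  [4]
  a=13: (13, 13, 24)  [1]
  a=14: none
  a=15: (15, -11, 20), (15, -1, 18), (15, 1, 18), (15, 11, 20)  [4]
  a=16: (16, -3, 17), (16, 3, 17)  [2]
  a=17: none
  a=18: (18, -17, 19), (18, 17, 19)  [2]
Total reduced forms: 1 + 2 + 2 + 2 + 2 + 4 + 2 + 2 + 4 + 4 + 1 + 4 + 2 + 2 = 34
h = 34

34


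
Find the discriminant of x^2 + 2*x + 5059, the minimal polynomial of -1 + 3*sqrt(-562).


The element -1 + 3*sqrt(-562) has minimal polynomial:
x^2 + 2*x + 5059
Discriminant = (2)^2 - 4*(5059)
= 4 - 20236
= -20232

-20232


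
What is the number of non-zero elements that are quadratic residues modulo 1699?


For prime p, the number of non-zero quadratic residues is (p-1)/2.
= (1699-1)/2
= 849

849


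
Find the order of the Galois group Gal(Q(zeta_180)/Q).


|Gal(Q(zeta_180)/Q)| = phi(180)
= 48

48


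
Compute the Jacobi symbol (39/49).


Compute (39/49) via quadratic reciprocity:
  reciprocity: (39/49) -> +(49/39)
  reduce: (10/39)
  pull out 2: (2/39) = +1  (since 39 mod 8 = 7)
  reciprocity: (5/39) -> +(39/5)
  reduce: (4/5)
  pull out 2: (2/5) = -1  (since 5 mod 8 = 5)
  pull out 2: (2/5) = -1  (since 5 mod 8 = 5)
  (1/5) = 1
Product of signs = 1

1


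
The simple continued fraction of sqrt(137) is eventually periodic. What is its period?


Run the CF algorithm for sqrt(137).
a_0 = floor(sqrt(137)) = 11; set m_0=0, q_0=1.
Recurrence: m' = q*a - m,  q' = (d - m'^2)/q,  a' = floor((a_0 + m')/q').
  step 1: m=11, q=16, a=1
  step 2: m=5, q=7, a=2
  step 3: m=9, q=8, a=2
  step 4: m=7, q=11, a=1
  step 5: m=4, q=11, a=1
  step 6: m=7, q=8, a=2
  step 7: m=9, q=7, a=2
  step 8: m=5, q=16, a=1
  step 9: m=11, q=1, a=22
a_9 = 2*a_0 = 22, so the period closes here.
sqrt(137) = [11; 1, 2, 2, 1, 1, 2, 2, 1, 22]
Period length = 9

9


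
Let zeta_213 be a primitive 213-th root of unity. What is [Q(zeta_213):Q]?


The degree equals Euler's totient phi(213).
213 = 3 * 71
phi(213) = 140

140


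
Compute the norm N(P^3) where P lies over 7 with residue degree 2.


N(P^a) = p^(a*f)
= 7^(3*2)
= 7^6
= 117649

117649


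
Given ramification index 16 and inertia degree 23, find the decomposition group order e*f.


|D_P| = e * f
= 16 * 23
= 368

368


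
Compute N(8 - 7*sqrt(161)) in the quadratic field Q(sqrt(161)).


N(a + b*sqrt(d)) = a^2 - d*b^2
= (8)^2 - (161)*(-7)^2
= 64 - 7889
= -7825

-7825


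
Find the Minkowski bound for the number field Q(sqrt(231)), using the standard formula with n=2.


d = 231, d mod 4 = 3, so disc(K) = 4d = 924; |disc(K)| = 924
Real quadratic field, so n = 2, s = r2 = 0, r1 = 2
M = (n!/n^n) * (4/pi)^s * sqrt(|disc(K)|) = (2!/2^2) * (4/pi)^0 * sqrt(924)
= 0.5 * 1.000000 * 30.397368
= 15.1987

15.1987


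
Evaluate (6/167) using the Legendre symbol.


p = 167 is prime, so compute (6/167) with the reciprocity algorithm (Jacobi-symbol steps: pull out 2s via (2/n), flip via reciprocity, reduce):
  pull out 2: (2/167) = +1  (since 167 mod 8 = 7)
  reciprocity: (3/167) -> -(167/3)
  reduce: (2/3)
  pull out 2: (2/3) = -1  (since 3 mod 8 = 3)
  (1/3) = 1
Product of signs = 1
(6/167) = 1

1


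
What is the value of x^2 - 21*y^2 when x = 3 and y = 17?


x^2 - d*y^2
= 3^2 - 21*17^2
= 9 - 6069
= -6060

-6060


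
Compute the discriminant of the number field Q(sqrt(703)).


For K = Q(sqrt(d)) with d squarefree: disc(K) = d if d = 1 mod 4, and disc(K) = 4d if d = 2 or 3 mod 4.
Here d = 703, and d mod 4 = 3.
d = 3 mod 4, not 1 (O_K = Z[sqrt(d)]), so disc(K) = 4d = 4 * (703) = 2812

2812


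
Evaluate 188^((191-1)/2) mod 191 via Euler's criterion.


p = 191 is prime and the exponent is (p-1)/2 = 95, so by Euler's criterion 188^95 = (188/191) = +1 or -1 mod 191.
Compute by square-and-multiply:
  95 = 64 + 16 + 8 + 4 + 2 + 1 (binary 1011111)
  Repeated squaring mod 191: 188^1 = 188, 188^2 = 9, 188^4 = 81, 188^8 = 67, 188^16 = 96, 188^32 = 48, 188^64 = 12
  188^95 = 188^64 * 188^16 * 188^8 * 188^4 * 188^2 * 188^1 = 12 * 96 * 67 * 81 * 9 * 188 mod 191
    12 * 96 = 1152 = 6 mod 191
    6 * 67 = 402 = 20 mod 191
    20 * 81 = 1620 = 92 mod 191
    92 * 9 = 828 = 64 mod 191
    64 * 188 = 12032 = 190 mod 191
  188^95 = 190 mod 191
Result 190 = p - 1 = -1 mod 191: 188 is a quadratic non-residue mod 191. As a residue in [0, p-1] the value is 190.
188^95 mod 191 = 190

190


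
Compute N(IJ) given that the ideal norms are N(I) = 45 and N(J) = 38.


N(IJ) = N(I) * N(J)
= 45 * 38
= 1710

1710


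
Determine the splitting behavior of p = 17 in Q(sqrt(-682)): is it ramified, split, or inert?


K = Q(sqrt(-682)). Since d mod 4 = 2, disc(K) = -2728.
Check p | disc: -2728 mod 17 = 9.
p does not divide disc. Compute Legendre symbol (d/p):
15^((17-1)/2) mod 17 = 1
(d/p) = 1, so p splits: (p) = P*P' with e=1, f=1, g=2.
Therefore p is split.

split


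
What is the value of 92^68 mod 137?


p = 137 is prime and the exponent is (p-1)/2 = 68, so by Euler's criterion 92^68 = (92/137) = +1 or -1 mod 137.
Compute by square-and-multiply:
  68 = 64 + 4 (binary 1000100)
  Repeated squaring mod 137: 92^1 = 92, 92^2 = 107, 92^4 = 78, 92^8 = 56, 92^16 = 122, 92^32 = 88, 92^64 = 72
  92^68 = 92^64 * 92^4 = 72 * 78 mod 137
    72 * 78 = 5616 = 136 mod 137
  92^68 = 136 mod 137
Result 136 = p - 1 = -1 mod 137: 92 is a quadratic non-residue mod 137. As a residue in [0, p-1] the value is 136.
92^68 mod 137 = 136

136


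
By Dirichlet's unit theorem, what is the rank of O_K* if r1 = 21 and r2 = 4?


By Dirichlet's unit theorem:
rank = r1 + r2 - 1
= 21 + 4 - 1
= 24

24


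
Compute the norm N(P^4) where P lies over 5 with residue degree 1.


N(P^a) = p^(a*f)
= 5^(4*1)
= 5^4
= 625

625


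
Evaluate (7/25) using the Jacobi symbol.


Compute (7/25) via quadratic reciprocity:
  reciprocity: (7/25) -> +(25/7)
  reduce: (4/7)
  pull out 2: (2/7) = +1  (since 7 mod 8 = 7)
  pull out 2: (2/7) = +1  (since 7 mod 8 = 7)
  (1/7) = 1
Product of signs = 1

1


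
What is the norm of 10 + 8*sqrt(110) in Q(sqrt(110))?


N(a + b*sqrt(d)) = a^2 - d*b^2
= (10)^2 - (110)*(8)^2
= 100 - 7040
= -6940

-6940


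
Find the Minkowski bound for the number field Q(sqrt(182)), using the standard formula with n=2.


d = 182, d mod 4 = 2, so disc(K) = 4d = 728; |disc(K)| = 728
Real quadratic field, so n = 2, s = r2 = 0, r1 = 2
M = (n!/n^n) * (4/pi)^s * sqrt(|disc(K)|) = (2!/2^2) * (4/pi)^0 * sqrt(728)
= 0.5 * 1.000000 * 26.981475
= 13.4907

13.4907


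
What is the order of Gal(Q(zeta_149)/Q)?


|Gal(Q(zeta_149)/Q)| = phi(149)
= 148

148


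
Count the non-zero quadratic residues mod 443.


For prime p, the number of non-zero quadratic residues is (p-1)/2.
= (443-1)/2
= 221

221


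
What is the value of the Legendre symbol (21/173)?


p = 173 is prime, so compute (21/173) with the reciprocity algorithm (Jacobi-symbol steps: pull out 2s via (2/n), flip via reciprocity, reduce):
  reciprocity: (21/173) -> +(173/21)
  reduce: (5/21)
  reciprocity: (5/21) -> +(21/5)
  reduce: (1/5)
  (1/5) = 1
Product of signs = 1
(21/173) = 1

1


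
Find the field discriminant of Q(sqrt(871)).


For K = Q(sqrt(d)) with d squarefree: disc(K) = d if d = 1 mod 4, and disc(K) = 4d if d = 2 or 3 mod 4.
Here d = 871, and d mod 4 = 3.
d = 3 mod 4, not 1 (O_K = Z[sqrt(d)]), so disc(K) = 4d = 4 * (871) = 3484

3484


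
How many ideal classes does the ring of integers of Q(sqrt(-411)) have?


K = Q(sqrt(-411)). d mod 4 = 1, so D = disc(K) = d = -411
h(K) equals the number of primitive reduced positive-definite forms (a, b, c) = a*x^2 + b*x*y + c*y^2 with b^2 - 4ac = D,
where reduced means |b| <= a <= c, with b >= 0 whenever |b| = a or a = c, and primitive means gcd(a, b, c) = 1.
Reduced forces 3a^2 <= |D| = 411, so 1 <= a <= 11; b must have the parity of D, and c = (b^2 - D)/(4a) must be an integer >= a.
Enumerate a = 1..11, b in [-a, a]:
  a=1: (1, 1, 103)  [1]
  a=2: none
  a=3: (3, 3, 35)  [1]
  a=4: none
  a=5: (5, -3, 21), (5, 3, 21)  [2]
  a=6: none
  a=7: (7, -3, 15), (7, 3, 15)  [2]
  a=8..11: none
Total reduced forms: 1 + 1 + 2 + 2 = 6
h = 6

6


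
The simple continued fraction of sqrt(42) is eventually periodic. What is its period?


Run the CF algorithm for sqrt(42).
a_0 = floor(sqrt(42)) = 6; set m_0=0, q_0=1.
Recurrence: m' = q*a - m,  q' = (d - m'^2)/q,  a' = floor((a_0 + m')/q').
  step 1: m=6, q=6, a=2
  step 2: m=6, q=1, a=12
a_2 = 2*a_0 = 12, so the period closes here.
sqrt(42) = [6; 2, 12]
Period length = 2

2


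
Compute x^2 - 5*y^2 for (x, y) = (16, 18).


x^2 - d*y^2
= 16^2 - 5*18^2
= 256 - 1620
= -1364

-1364


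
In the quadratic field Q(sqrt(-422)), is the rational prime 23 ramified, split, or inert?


K = Q(sqrt(-422)). Since d mod 4 = 2, disc(K) = -1688.
Check p | disc: -1688 mod 23 = 14.
p does not divide disc. Compute Legendre symbol (d/p):
15^((23-1)/2) mod 23 = -1
(d/p) = -1, so p is inert: (p) stays prime with e=1, f=2, g=1.
Therefore p is inert.

inert


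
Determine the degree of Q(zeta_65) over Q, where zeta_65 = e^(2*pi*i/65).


The degree equals Euler's totient phi(65).
65 = 5 * 13
phi(65) = 48

48
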